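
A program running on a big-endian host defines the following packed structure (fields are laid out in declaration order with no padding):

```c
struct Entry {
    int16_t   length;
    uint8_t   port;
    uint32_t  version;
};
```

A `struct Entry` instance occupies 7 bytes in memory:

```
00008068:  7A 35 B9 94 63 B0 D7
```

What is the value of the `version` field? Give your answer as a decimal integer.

2489561303

`version` follows `length` (2 B), `port` (1 B), so it starts at offset 2 + 1 = 3 and occupies 4 bytes.
Bytes at offsets 3..6: 94 63 B0 D7.
Big-endian: lowest address holds the most-significant byte.
The bytes are already most-significant first: 0x9463B0D7.
0x9463B0D7 = 2489561303.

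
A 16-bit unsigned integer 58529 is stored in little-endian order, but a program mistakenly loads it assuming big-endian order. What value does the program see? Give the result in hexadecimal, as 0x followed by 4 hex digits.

0xA1E4

58529 in 16-bit hexadecimal is 0xE4A1.
Stored little-endian, the bytes at ascending addresses are A1 E4.
Read back as big-endian, the last byte is least significant, giving 0xA1E4.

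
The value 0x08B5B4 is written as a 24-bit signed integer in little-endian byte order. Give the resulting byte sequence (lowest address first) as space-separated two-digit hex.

Split into bytes (most-significant first): 08 B5 B4.
In little-endian order the low byte comes first in memory.
So at ascending addresses the bytes are B4 B5 08.

B4 B5 08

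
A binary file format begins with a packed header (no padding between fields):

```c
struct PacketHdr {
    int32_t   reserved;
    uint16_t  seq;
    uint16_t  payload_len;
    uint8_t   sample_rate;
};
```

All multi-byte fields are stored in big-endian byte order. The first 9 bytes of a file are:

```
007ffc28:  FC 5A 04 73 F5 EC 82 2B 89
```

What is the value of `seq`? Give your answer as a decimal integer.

62956

`seq` follows `reserved` (4 bytes), so it starts at byte offset 4 and occupies 2 bytes.
Bytes at offsets 4..5: F5 EC.
In big-endian order the high byte comes first in memory.
The bytes are already most-significant first: 0xF5EC.
0xF5EC = 62956.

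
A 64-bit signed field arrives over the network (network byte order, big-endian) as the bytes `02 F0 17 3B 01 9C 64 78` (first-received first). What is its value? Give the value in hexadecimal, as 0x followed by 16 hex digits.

In big-endian order the high byte comes first in memory.
The bytes are already most-significant first: 0x02F0173B019C6478.

0x02F0173B019C6478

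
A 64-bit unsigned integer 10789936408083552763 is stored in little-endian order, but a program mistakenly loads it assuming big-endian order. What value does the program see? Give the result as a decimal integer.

18147782330902494613

10789936408083552763 in 64-bit hexadecimal is 0x95BD8DFEE0DFD9FB.
Stored little-endian, the bytes at ascending addresses are FB D9 DF E0 FE 8D BD 95.
Read back as big-endian, the last byte is least significant, giving 0xFBD9DFE0FE8DBD95.
0xFBD9DFE0FE8DBD95 = 18147782330902494613.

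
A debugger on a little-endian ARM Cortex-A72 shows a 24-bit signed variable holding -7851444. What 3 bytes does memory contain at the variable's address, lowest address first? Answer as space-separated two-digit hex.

Two's complement of -7851444 in 24 bits: 7851444 = 0x77CDB4; invert → 0x88324B; add 1 → 0x88324C.
Split into bytes (most-significant first): 88 32 4C.
In little-endian order the low byte comes first in memory.
So at ascending addresses the bytes are 4C 32 88.

4C 32 88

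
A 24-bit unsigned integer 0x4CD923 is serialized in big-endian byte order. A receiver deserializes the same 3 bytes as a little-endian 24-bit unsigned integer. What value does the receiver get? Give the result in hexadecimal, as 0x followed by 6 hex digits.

Stored big-endian, the bytes at ascending addresses are 4C D9 23.
Read back as little-endian, the first byte is least significant, giving 0x23D94C.

0x23D94C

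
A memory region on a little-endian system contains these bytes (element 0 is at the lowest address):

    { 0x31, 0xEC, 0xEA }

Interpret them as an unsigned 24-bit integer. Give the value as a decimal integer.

Little-endian stores the least-significant byte at the lowest address.
Reassemble most-significant byte first: EA EC 31 → 0xEAEC31.
0xEAEC31 = 15395889.

15395889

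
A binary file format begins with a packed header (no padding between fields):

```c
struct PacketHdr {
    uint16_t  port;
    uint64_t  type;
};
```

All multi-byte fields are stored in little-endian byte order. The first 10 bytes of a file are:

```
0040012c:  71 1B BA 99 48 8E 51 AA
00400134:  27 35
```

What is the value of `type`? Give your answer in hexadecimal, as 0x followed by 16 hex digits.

`type` follows `port` (2 bytes), so it starts at byte offset 2 and occupies 8 bytes.
Bytes at offsets 2..9: BA 99 48 8E 51 AA 27 35.
In little-endian order the low byte comes first in memory.
Reassemble most-significant byte first: 35 27 AA 51 8E 48 99 BA → 0x3527AA518E4899BA.

0x3527AA518E4899BA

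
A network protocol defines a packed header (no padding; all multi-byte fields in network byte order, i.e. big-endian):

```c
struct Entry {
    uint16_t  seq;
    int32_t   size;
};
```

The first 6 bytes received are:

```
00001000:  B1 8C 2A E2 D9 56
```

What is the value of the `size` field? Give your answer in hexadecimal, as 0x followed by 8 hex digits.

0x2AE2D956

`size` follows `seq` (2 bytes), so it starts at byte offset 2 and occupies 4 bytes.
Bytes at offsets 2..5: 2A E2 D9 56.
In big-endian order the high byte comes first in memory.
The bytes are already most-significant first: 0x2AE2D956.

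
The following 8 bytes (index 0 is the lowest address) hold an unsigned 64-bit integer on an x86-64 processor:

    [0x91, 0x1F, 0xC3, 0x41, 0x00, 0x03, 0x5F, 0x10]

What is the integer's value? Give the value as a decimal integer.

1179664927032549265

Little-endian stores the least-significant byte at the lowest address.
Reassemble most-significant byte first: 10 5F 03 00 41 C3 1F 91 → 0x105F030041C31F91.
0x105F030041C31F91 = 1179664927032549265.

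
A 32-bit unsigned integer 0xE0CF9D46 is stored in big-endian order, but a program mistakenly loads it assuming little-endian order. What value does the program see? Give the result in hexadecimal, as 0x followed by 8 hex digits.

Stored big-endian, the bytes at ascending addresses are E0 CF 9D 46.
Read back as little-endian, the first byte is least significant, giving 0x469DCFE0.

0x469DCFE0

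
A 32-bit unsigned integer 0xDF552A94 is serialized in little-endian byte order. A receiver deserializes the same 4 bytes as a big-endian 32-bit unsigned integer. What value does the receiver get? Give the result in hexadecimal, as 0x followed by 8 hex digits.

0x942A55DF

Stored little-endian, the bytes at ascending addresses are 94 2A 55 DF.
Read back as big-endian, the last byte is least significant, giving 0x942A55DF.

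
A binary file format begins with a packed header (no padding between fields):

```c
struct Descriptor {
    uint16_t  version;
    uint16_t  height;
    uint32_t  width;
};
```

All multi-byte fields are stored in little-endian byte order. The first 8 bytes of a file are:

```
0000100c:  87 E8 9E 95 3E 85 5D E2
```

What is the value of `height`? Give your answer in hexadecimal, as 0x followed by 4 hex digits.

0x959E

`height` follows `version` (2 bytes), so it starts at byte offset 2 and occupies 2 bytes.
Bytes at offsets 2..3: 9E 95.
Little-endian stores the least-significant byte at the lowest address.
Reassemble most-significant byte first: 95 9E → 0x959E.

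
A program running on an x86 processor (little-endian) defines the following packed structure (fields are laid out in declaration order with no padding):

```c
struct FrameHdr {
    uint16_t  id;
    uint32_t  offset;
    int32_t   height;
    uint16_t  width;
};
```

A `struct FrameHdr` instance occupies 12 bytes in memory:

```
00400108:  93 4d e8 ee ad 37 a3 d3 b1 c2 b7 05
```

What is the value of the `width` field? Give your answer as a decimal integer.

`width` follows `id` (2 B), `offset` (4 B), `height` (4 B), so it starts at offset 2 + 4 + 4 = 10 and occupies 2 bytes.
Bytes at offsets 10..11: B7 05.
Little-endian: lowest address holds the least-significant byte.
Reassemble most-significant byte first: 05 B7 → 0x05B7.
0x05B7 = 1463.

1463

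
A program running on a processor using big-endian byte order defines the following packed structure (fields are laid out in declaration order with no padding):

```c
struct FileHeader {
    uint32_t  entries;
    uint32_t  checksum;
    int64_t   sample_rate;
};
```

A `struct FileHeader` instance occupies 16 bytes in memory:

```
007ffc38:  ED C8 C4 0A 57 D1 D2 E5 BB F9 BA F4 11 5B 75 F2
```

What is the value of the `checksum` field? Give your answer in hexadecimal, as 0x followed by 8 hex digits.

0x57D1D2E5

`checksum` follows `entries` (4 bytes), so it starts at byte offset 4 and occupies 4 bytes.
Bytes at offsets 4..7: 57 D1 D2 E5.
Big-endian stores the most-significant byte at the lowest address.
The bytes are already most-significant first: 0x57D1D2E5.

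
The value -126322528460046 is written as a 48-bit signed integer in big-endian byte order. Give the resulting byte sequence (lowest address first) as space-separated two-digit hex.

8D 1C 3E 90 62 F2

Two's complement of -126322528460046 in 48 bits: 126322528460046 = 0x72E3C16F9D0E; invert → 0x8D1C3E9062F1; add 1 → 0x8D1C3E9062F2.
Split into bytes (most-significant first): 8D 1C 3E 90 62 F2.
Big-endian: lowest address holds the most-significant byte.
So the memory order matches the most-significant-first order: 8D 1C 3E 90 62 F2.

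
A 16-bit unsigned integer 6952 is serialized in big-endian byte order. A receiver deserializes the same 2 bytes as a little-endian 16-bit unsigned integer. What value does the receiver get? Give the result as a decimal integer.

6952 in 16-bit hexadecimal is 0x1B28.
Stored big-endian, the bytes at ascending addresses are 1B 28.
Read back as little-endian, the first byte is least significant, giving 0x281B.
0x281B = 10267.

10267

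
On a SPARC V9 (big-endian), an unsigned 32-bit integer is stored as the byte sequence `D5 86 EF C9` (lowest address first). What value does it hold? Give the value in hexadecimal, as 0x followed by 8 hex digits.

Big-endian: lowest address holds the most-significant byte.
The bytes are already most-significant first: 0xD586EFC9.

0xD586EFC9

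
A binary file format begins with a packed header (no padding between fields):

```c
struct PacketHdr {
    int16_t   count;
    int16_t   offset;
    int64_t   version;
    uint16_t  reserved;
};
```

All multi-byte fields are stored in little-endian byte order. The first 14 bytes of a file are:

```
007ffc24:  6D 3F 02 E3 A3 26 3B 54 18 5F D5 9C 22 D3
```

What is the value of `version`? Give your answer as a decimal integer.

-7145700675656407389

`version` follows `count` (2 B), `offset` (2 B), so it starts at offset 2 + 2 = 4 and occupies 8 bytes.
Bytes at offsets 4..11: A3 26 3B 54 18 5F D5 9C.
Little-endian stores the least-significant byte at the lowest address.
Reassemble most-significant byte first: 9C D5 5F 18 54 3B 26 A3 → 0x9CD55F18543B26A3.
Top bit is set, so as a signed 64-bit value this is 0x9CD55F18543B26A3 − 2^64 = -7145700675656407389.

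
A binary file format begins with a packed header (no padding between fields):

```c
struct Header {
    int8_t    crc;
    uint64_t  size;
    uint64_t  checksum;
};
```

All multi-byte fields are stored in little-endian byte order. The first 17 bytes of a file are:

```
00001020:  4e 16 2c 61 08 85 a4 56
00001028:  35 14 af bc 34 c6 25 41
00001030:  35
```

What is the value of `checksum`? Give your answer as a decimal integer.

`checksum` follows `crc` (1 B), `size` (8 B), so it starts at offset 1 + 8 = 9 and occupies 8 bytes.
Bytes at offsets 9..16: 14 AF BC 34 C6 25 41 35.
Little-endian: lowest address holds the least-significant byte.
Reassemble most-significant byte first: 35 41 25 C6 34 BC AF 14 → 0x354125C634BCAF14.
0x354125C634BCAF14 = 3837389890714906388.

3837389890714906388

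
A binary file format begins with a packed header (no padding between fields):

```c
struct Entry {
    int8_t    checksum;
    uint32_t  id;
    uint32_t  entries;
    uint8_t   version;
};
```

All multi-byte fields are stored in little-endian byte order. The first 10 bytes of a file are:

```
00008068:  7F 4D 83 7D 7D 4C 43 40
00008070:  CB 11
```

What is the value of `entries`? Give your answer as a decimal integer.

`entries` follows `checksum` (1 B), `id` (4 B), so it starts at offset 1 + 4 = 5 and occupies 4 bytes.
Bytes at offsets 5..8: 4C 43 40 CB.
Little-endian: lowest address holds the least-significant byte.
Reassemble most-significant byte first: CB 40 43 4C → 0xCB40434C.
0xCB40434C = 3409986380.

3409986380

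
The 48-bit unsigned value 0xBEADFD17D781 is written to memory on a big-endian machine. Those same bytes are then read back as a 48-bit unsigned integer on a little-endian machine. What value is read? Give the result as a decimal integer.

Stored big-endian, the bytes at ascending addresses are BE AD FD 17 D7 81.
Read back as little-endian, the first byte is least significant, giving 0x81D717FDADBE.
0x81D717FDADBE = 142760820452798.

142760820452798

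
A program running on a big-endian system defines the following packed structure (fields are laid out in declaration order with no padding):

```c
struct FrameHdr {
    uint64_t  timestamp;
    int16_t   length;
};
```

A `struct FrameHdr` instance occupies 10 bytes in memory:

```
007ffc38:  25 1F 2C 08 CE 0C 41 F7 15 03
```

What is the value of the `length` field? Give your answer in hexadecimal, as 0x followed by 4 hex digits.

`length` follows `timestamp` (8 bytes), so it starts at byte offset 8 and occupies 2 bytes.
Bytes at offsets 8..9: 15 03.
In big-endian order the high byte comes first in memory.
The bytes are already most-significant first: 0x1503.

0x1503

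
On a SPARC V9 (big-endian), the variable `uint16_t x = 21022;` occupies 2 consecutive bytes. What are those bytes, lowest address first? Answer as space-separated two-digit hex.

21022 in hexadecimal, padded to 16 bits, is 0x521E.
Split into bytes (most-significant first): 52 1E.
In big-endian order the high byte comes first in memory.
So the memory order matches the most-significant-first order: 52 1E.

52 1E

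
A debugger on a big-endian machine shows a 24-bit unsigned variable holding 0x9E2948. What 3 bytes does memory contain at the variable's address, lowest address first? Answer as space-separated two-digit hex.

9E 29 48

Split into bytes (most-significant first): 9E 29 48.
Big-endian stores the most-significant byte at the lowest address.
So the memory order matches the most-significant-first order: 9E 29 48.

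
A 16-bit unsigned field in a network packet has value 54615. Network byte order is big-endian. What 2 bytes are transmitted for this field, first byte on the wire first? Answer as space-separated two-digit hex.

54615 in hexadecimal, padded to 16 bits, is 0xD557.
Split into bytes (most-significant first): D5 57.
Big-endian stores the most-significant byte at the lowest address.
So the memory order matches the most-significant-first order: D5 57.

D5 57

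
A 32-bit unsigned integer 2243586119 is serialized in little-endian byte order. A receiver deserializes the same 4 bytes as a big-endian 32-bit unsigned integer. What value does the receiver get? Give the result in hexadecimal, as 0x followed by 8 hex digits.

0x4768BA85

2243586119 in 32-bit hexadecimal is 0x85BA6847.
Stored little-endian, the bytes at ascending addresses are 47 68 BA 85.
Read back as big-endian, the last byte is least significant, giving 0x4768BA85.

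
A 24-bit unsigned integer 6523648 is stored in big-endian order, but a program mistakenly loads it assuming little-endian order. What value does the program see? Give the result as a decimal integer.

35683

6523648 in 24-bit hexadecimal is 0x638B00.
Stored big-endian, the bytes at ascending addresses are 63 8B 00.
Read back as little-endian, the first byte is least significant, giving 0x008B63.
0x008B63 = 35683.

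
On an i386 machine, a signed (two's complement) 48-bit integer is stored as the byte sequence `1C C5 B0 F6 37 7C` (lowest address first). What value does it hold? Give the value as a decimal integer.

136579803825436

Little-endian: lowest address holds the least-significant byte.
Reassemble most-significant byte first: 7C 37 F6 B0 C5 1C → 0x7C37F6B0C51C.
0x7C37F6B0C51C = 136579803825436.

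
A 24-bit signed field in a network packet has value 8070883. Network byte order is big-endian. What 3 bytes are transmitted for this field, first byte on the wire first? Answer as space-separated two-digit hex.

7B 26 E3

8070883 in hexadecimal, padded to 24 bits, is 0x7B26E3.
Split into bytes (most-significant first): 7B 26 E3.
Big-endian stores the most-significant byte at the lowest address.
So the memory order matches the most-significant-first order: 7B 26 E3.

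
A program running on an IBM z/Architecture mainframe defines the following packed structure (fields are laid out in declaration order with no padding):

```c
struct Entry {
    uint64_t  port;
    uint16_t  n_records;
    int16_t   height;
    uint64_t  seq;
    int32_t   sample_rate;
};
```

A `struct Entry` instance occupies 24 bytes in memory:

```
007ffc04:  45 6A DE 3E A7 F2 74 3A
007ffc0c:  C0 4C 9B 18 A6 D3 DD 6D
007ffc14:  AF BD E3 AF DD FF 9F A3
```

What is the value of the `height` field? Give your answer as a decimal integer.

`height` follows `port` (8 B), `n_records` (2 B), so it starts at offset 8 + 2 = 10 and occupies 2 bytes.
Bytes at offsets 10..11: 9B 18.
Big-endian stores the most-significant byte at the lowest address.
The bytes are already most-significant first: 0x9B18.
Top bit is set, so as a signed 16-bit value this is 0x9B18 − 2^16 = -25832.

-25832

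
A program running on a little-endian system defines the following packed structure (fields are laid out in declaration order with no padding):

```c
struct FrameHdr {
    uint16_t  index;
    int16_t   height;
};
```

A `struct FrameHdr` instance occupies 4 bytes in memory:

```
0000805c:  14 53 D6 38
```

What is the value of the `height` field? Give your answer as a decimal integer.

14550

`height` follows `index` (2 bytes), so it starts at byte offset 2 and occupies 2 bytes.
Bytes at offsets 2..3: D6 38.
Little-endian stores the least-significant byte at the lowest address.
Reassemble most-significant byte first: 38 D6 → 0x38D6.
0x38D6 = 14550.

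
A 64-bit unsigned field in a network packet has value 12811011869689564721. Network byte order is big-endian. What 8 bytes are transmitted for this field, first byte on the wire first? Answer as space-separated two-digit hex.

12811011869689564721 in hexadecimal, padded to 64 bits, is 0xB1C9DB6B7A28CE31.
Split into bytes (most-significant first): B1 C9 DB 6B 7A 28 CE 31.
In big-endian order the high byte comes first in memory.
So the memory order matches the most-significant-first order: B1 C9 DB 6B 7A 28 CE 31.

B1 C9 DB 6B 7A 28 CE 31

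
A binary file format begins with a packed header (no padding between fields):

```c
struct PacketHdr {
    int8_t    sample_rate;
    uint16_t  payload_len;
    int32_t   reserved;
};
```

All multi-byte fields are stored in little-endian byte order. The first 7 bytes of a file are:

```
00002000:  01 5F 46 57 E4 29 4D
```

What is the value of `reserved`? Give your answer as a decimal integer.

`reserved` follows `sample_rate` (1 B), `payload_len` (2 B), so it starts at offset 1 + 2 = 3 and occupies 4 bytes.
Bytes at offsets 3..6: 57 E4 29 4D.
Little-endian: lowest address holds the least-significant byte.
Reassemble most-significant byte first: 4D 29 E4 57 → 0x4D29E457.
0x4D29E457 = 1294591063.

1294591063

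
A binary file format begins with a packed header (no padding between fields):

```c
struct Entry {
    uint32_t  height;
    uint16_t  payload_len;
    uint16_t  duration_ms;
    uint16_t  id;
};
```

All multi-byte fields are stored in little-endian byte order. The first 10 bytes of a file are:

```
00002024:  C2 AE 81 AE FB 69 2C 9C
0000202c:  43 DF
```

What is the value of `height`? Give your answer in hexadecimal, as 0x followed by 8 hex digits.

`height` is the first field, at byte offset 0, occupying 4 bytes.
Bytes at offsets 0..3: C2 AE 81 AE.
Little-endian: lowest address holds the least-significant byte.
Reassemble most-significant byte first: AE 81 AE C2 → 0xAE81AEC2.

0xAE81AEC2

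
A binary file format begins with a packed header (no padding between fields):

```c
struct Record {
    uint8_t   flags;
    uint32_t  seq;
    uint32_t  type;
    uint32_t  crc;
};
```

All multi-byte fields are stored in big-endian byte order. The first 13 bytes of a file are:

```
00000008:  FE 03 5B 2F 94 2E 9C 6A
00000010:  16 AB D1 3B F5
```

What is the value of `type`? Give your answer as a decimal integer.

`type` follows `flags` (1 B), `seq` (4 B), so it starts at offset 1 + 4 = 5 and occupies 4 bytes.
Bytes at offsets 5..8: 2E 9C 6A 16.
Big-endian: lowest address holds the most-significant byte.
The bytes are already most-significant first: 0x2E9C6A16.
0x2E9C6A16 = 782002710.

782002710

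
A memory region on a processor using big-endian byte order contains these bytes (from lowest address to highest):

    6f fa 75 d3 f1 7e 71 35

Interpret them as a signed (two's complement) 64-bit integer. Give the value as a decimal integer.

8068891235537809717

Big-endian stores the most-significant byte at the lowest address.
The bytes are already most-significant first: 0x6FFA75D3F17E7135.
0x6FFA75D3F17E7135 = 8068891235537809717.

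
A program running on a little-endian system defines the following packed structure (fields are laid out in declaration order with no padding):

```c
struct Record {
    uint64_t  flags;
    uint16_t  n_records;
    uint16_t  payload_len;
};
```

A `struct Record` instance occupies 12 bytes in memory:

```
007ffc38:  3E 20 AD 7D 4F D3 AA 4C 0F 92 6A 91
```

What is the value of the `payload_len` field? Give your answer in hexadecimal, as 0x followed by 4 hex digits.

0x916A

`payload_len` follows `flags` (8 B), `n_records` (2 B), so it starts at offset 8 + 2 = 10 and occupies 2 bytes.
Bytes at offsets 10..11: 6A 91.
Little-endian: lowest address holds the least-significant byte.
Reassemble most-significant byte first: 91 6A → 0x916A.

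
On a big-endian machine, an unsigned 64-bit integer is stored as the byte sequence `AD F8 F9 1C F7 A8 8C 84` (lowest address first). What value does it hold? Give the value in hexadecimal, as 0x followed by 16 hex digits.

0xADF8F91CF7A88C84

Big-endian stores the most-significant byte at the lowest address.
The bytes are already most-significant first: 0xADF8F91CF7A88C84.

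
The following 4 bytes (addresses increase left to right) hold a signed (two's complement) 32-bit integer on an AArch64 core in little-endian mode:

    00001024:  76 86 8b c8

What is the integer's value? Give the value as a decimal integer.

Little-endian: lowest address holds the least-significant byte.
Reassemble most-significant byte first: C8 8B 86 76 → 0xC88B8676.
Top bit is set, so as a signed 32-bit value this is 0xC88B8676 − 2^32 = -930380170.

-930380170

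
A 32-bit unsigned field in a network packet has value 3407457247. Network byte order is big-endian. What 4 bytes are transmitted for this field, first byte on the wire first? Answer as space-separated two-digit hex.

3407457247 in hexadecimal, padded to 32 bits, is 0xCB19ABDF.
Split into bytes (most-significant first): CB 19 AB DF.
Big-endian: lowest address holds the most-significant byte.
So the memory order matches the most-significant-first order: CB 19 AB DF.

CB 19 AB DF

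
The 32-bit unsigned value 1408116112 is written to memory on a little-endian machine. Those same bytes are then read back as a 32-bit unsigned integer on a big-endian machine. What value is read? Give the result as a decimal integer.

2418404947

1408116112 in 32-bit hexadecimal is 0x53EE2590.
Stored little-endian, the bytes at ascending addresses are 90 25 EE 53.
Read back as big-endian, the last byte is least significant, giving 0x9025EE53.
0x9025EE53 = 2418404947.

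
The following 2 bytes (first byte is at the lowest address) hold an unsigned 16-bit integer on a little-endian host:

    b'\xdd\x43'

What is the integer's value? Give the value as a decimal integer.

17373

Little-endian: lowest address holds the least-significant byte.
Reassemble most-significant byte first: 43 DD → 0x43DD.
0x43DD = 17373.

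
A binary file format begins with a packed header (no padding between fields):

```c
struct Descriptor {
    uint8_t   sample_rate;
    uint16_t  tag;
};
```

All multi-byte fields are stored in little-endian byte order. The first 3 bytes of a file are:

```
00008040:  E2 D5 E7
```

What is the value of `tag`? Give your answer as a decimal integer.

59349

`tag` follows `sample_rate` (1 byte), so it starts at byte offset 1 and occupies 2 bytes.
Bytes at offsets 1..2: D5 E7.
Little-endian: lowest address holds the least-significant byte.
Reassemble most-significant byte first: E7 D5 → 0xE7D5.
0xE7D5 = 59349.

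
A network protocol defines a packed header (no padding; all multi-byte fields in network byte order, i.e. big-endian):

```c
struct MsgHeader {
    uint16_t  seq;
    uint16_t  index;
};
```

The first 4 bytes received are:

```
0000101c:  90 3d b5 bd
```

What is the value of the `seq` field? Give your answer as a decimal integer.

`seq` is the first field, at byte offset 0, occupying 2 bytes.
Bytes at offsets 0..1: 90 3D.
Big-endian stores the most-significant byte at the lowest address.
The bytes are already most-significant first: 0x903D.
0x903D = 36925.

36925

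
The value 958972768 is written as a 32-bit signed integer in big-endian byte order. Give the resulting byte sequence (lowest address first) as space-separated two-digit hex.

39 28 C3 60

958972768 in hexadecimal, padded to 32 bits, is 0x3928C360.
Split into bytes (most-significant first): 39 28 C3 60.
In big-endian order the high byte comes first in memory.
So the memory order matches the most-significant-first order: 39 28 C3 60.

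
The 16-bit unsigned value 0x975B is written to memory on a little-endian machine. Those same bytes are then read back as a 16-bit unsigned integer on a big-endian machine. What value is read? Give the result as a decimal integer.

23447

Stored little-endian, the bytes at ascending addresses are 5B 97.
Read back as big-endian, the last byte is least significant, giving 0x5B97.
0x5B97 = 23447.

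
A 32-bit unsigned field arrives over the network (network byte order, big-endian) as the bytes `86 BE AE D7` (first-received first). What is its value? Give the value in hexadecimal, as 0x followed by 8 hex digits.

Big-endian: lowest address holds the most-significant byte.
The bytes are already most-significant first: 0x86BEAED7.

0x86BEAED7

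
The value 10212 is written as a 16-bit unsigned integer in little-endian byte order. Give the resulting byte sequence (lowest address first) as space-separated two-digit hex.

E4 27

10212 in hexadecimal, padded to 16 bits, is 0x27E4.
Split into bytes (most-significant first): 27 E4.
Little-endian stores the least-significant byte at the lowest address.
So at ascending addresses the bytes are E4 27.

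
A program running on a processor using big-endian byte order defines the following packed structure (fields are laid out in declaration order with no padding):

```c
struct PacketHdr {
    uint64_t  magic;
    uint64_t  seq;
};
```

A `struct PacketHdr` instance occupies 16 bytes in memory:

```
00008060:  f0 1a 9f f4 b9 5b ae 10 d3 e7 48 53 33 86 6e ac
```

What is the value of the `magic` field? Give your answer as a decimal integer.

17301316791927811600

`magic` is the first field, at byte offset 0, occupying 8 bytes.
Bytes at offsets 0..7: F0 1A 9F F4 B9 5B AE 10.
Big-endian stores the most-significant byte at the lowest address.
The bytes are already most-significant first: 0xF01A9FF4B95BAE10.
0xF01A9FF4B95BAE10 = 17301316791927811600.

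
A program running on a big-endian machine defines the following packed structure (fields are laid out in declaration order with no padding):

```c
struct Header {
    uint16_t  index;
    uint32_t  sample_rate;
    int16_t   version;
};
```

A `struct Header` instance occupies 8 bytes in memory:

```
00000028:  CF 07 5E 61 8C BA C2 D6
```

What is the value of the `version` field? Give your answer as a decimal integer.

-15658

`version` follows `index` (2 B), `sample_rate` (4 B), so it starts at offset 2 + 4 = 6 and occupies 2 bytes.
Bytes at offsets 6..7: C2 D6.
Big-endian: lowest address holds the most-significant byte.
The bytes are already most-significant first: 0xC2D6.
Top bit is set, so as a signed 16-bit value this is 0xC2D6 − 2^16 = -15658.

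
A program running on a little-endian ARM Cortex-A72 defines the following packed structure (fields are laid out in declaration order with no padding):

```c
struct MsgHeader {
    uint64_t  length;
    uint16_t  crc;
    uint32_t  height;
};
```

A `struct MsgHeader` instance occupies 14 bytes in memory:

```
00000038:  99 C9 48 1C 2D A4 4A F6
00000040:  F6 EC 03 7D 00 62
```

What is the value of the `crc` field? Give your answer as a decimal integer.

`crc` follows `length` (8 bytes), so it starts at byte offset 8 and occupies 2 bytes.
Bytes at offsets 8..9: F6 EC.
In little-endian order the low byte comes first in memory.
Reassemble most-significant byte first: EC F6 → 0xECF6.
0xECF6 = 60662.

60662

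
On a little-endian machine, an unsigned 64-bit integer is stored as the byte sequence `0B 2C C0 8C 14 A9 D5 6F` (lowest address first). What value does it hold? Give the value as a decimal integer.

Little-endian: lowest address holds the least-significant byte.
Reassemble most-significant byte first: 6F D5 A9 14 8C C0 2C 0B → 0x6FD5A9148CC02C0B.
0x6FD5A9148CC02C0B = 8058533013975215115.

8058533013975215115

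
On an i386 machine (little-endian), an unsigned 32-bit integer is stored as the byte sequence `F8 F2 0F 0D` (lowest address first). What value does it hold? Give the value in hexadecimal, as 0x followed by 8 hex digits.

0x0D0FF2F8

Little-endian: lowest address holds the least-significant byte.
Reassemble most-significant byte first: 0D 0F F2 F8 → 0x0D0FF2F8.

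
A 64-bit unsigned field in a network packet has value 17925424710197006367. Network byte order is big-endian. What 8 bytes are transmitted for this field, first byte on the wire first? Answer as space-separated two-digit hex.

17925424710197006367 in hexadecimal, padded to 64 bits, is 0xF8C3E6CD0B4D501F.
Split into bytes (most-significant first): F8 C3 E6 CD 0B 4D 50 1F.
Big-endian stores the most-significant byte at the lowest address.
So the memory order matches the most-significant-first order: F8 C3 E6 CD 0B 4D 50 1F.

F8 C3 E6 CD 0B 4D 50 1F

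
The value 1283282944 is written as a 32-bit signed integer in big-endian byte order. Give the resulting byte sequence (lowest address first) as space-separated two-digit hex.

1283282944 in hexadecimal, padded to 32 bits, is 0x4C7D5800.
Split into bytes (most-significant first): 4C 7D 58 00.
Big-endian stores the most-significant byte at the lowest address.
So the memory order matches the most-significant-first order: 4C 7D 58 00.

4C 7D 58 00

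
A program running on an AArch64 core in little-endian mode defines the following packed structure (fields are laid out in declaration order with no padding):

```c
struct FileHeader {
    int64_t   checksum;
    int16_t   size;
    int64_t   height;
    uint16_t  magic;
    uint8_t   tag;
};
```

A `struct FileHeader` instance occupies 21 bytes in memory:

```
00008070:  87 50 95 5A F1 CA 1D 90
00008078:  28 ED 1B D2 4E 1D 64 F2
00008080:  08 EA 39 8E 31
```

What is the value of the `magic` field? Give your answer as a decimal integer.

`magic` follows `checksum` (8 B), `size` (2 B), `height` (8 B), so it starts at offset 8 + 2 + 8 = 18 and occupies 2 bytes.
Bytes at offsets 18..19: 39 8E.
Little-endian: lowest address holds the least-significant byte.
Reassemble most-significant byte first: 8E 39 → 0x8E39.
0x8E39 = 36409.

36409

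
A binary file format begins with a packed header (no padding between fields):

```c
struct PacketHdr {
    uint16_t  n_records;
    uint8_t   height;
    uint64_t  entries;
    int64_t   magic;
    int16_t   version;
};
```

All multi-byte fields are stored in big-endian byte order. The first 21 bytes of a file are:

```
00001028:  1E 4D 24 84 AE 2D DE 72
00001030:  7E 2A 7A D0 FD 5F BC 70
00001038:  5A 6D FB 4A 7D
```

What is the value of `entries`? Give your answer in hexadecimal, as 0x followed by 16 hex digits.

0x84AE2DDE727E2A7A

`entries` follows `n_records` (2 B), `height` (1 B), so it starts at offset 2 + 1 = 3 and occupies 8 bytes.
Bytes at offsets 3..10: 84 AE 2D DE 72 7E 2A 7A.
Big-endian stores the most-significant byte at the lowest address.
The bytes are already most-significant first: 0x84AE2DDE727E2A7A.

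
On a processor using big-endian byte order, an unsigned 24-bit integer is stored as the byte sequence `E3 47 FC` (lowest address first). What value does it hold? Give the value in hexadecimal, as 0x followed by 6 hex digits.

0xE347FC

In big-endian order the high byte comes first in memory.
The bytes are already most-significant first: 0xE347FC.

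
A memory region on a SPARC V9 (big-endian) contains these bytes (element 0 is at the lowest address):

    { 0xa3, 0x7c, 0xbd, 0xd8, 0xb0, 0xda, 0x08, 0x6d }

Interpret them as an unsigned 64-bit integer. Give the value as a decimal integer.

11780499463672039533

Big-endian: lowest address holds the most-significant byte.
The bytes are already most-significant first: 0xA37CBDD8B0DA086D.
0xA37CBDD8B0DA086D = 11780499463672039533.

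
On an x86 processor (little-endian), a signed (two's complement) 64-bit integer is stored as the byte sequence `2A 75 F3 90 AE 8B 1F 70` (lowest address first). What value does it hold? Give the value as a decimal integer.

8079329838398403882

In little-endian order the low byte comes first in memory.
Reassemble most-significant byte first: 70 1F 8B AE 90 F3 75 2A → 0x701F8BAE90F3752A.
0x701F8BAE90F3752A = 8079329838398403882.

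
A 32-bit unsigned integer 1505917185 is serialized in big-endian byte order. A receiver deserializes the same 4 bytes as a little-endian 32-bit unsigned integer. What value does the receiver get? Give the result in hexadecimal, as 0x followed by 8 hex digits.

1505917185 in 32-bit hexadecimal is 0x59C27901.
Stored big-endian, the bytes at ascending addresses are 59 C2 79 01.
Read back as little-endian, the first byte is least significant, giving 0x0179C259.

0x0179C259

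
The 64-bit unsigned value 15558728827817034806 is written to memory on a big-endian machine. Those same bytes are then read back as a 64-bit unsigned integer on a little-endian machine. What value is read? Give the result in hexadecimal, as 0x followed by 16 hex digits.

15558728827817034806 in 64-bit hexadecimal is 0xD7EBB56F6AAA0436.
Stored big-endian, the bytes at ascending addresses are D7 EB B5 6F 6A AA 04 36.
Read back as little-endian, the first byte is least significant, giving 0x3604AA6A6FB5EBD7.

0x3604AA6A6FB5EBD7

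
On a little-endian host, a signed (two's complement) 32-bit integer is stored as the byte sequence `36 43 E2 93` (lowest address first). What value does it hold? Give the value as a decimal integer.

Little-endian: lowest address holds the least-significant byte.
Reassemble most-significant byte first: 93 E2 43 36 → 0x93E24336.
Top bit is set, so as a signed 32-bit value this is 0x93E24336 − 2^32 = -1813888202.

-1813888202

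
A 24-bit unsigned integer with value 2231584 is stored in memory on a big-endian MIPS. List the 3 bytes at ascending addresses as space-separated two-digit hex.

2231584 in hexadecimal, padded to 24 bits, is 0x220D20.
Split into bytes (most-significant first): 22 0D 20.
Big-endian: lowest address holds the most-significant byte.
So the memory order matches the most-significant-first order: 22 0D 20.

22 0D 20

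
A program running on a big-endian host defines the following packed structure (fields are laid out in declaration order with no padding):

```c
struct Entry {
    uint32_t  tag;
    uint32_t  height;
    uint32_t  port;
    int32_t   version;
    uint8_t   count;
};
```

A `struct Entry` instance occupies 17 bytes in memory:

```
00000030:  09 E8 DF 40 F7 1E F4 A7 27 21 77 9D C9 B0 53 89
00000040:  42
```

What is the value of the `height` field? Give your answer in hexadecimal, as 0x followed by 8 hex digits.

`height` follows `tag` (4 bytes), so it starts at byte offset 4 and occupies 4 bytes.
Bytes at offsets 4..7: F7 1E F4 A7.
In big-endian order the high byte comes first in memory.
The bytes are already most-significant first: 0xF71EF4A7.

0xF71EF4A7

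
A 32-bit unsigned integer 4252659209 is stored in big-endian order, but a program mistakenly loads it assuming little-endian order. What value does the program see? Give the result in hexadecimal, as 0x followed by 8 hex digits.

4252659209 in 32-bit hexadecimal is 0xFD7A6E09.
Stored big-endian, the bytes at ascending addresses are FD 7A 6E 09.
Read back as little-endian, the first byte is least significant, giving 0x096E7AFD.

0x096E7AFD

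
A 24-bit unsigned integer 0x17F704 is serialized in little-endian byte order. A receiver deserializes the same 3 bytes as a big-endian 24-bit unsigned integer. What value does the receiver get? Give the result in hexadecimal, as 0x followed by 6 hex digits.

Stored little-endian, the bytes at ascending addresses are 04 F7 17.
Read back as big-endian, the last byte is least significant, giving 0x04F717.

0x04F717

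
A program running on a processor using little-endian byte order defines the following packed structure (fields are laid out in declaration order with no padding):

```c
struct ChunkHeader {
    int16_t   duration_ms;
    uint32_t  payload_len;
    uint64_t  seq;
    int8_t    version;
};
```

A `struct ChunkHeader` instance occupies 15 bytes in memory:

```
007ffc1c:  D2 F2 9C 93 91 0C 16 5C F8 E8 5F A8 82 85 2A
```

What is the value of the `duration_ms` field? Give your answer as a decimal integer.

-3374

`duration_ms` is the first field, at byte offset 0, occupying 2 bytes.
Bytes at offsets 0..1: D2 F2.
In little-endian order the low byte comes first in memory.
Reassemble most-significant byte first: F2 D2 → 0xF2D2.
Top bit is set, so as a signed 16-bit value this is 0xF2D2 − 2^16 = -3374.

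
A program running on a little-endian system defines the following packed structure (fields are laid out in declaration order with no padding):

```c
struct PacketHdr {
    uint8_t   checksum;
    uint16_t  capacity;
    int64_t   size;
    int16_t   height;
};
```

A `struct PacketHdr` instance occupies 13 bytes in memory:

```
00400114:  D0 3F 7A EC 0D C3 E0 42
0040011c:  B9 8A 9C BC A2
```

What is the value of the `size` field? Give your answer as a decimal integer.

-7166712160116863508

`size` follows `checksum` (1 B), `capacity` (2 B), so it starts at offset 1 + 2 = 3 and occupies 8 bytes.
Bytes at offsets 3..10: EC 0D C3 E0 42 B9 8A 9C.
In little-endian order the low byte comes first in memory.
Reassemble most-significant byte first: 9C 8A B9 42 E0 C3 0D EC → 0x9C8AB942E0C30DEC.
Top bit is set, so as a signed 64-bit value this is 0x9C8AB942E0C30DEC − 2^64 = -7166712160116863508.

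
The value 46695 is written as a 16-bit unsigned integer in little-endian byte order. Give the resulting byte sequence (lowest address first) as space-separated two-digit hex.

67 B6

46695 in hexadecimal, padded to 16 bits, is 0xB667.
Split into bytes (most-significant first): B6 67.
Little-endian: lowest address holds the least-significant byte.
So at ascending addresses the bytes are 67 B6.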